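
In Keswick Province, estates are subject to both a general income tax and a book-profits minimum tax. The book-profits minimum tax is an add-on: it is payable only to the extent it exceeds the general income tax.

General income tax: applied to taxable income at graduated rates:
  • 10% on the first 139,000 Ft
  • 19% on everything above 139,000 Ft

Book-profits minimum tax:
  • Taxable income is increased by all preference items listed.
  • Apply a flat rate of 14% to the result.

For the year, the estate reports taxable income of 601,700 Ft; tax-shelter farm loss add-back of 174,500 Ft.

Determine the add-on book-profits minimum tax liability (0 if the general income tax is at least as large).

6,855 Ft

General income tax:
  139,000 Ft × 10% = 13,900 Ft
  462,700 Ft × 19% = 87,913 Ft
  → 101,813 Ft

Book-profits minimum tax:
  Adjusted income: 601,700 Ft + 174,500 Ft = 776,200 Ft
  776,200 Ft × 14% = 108,668 Ft

Excess of book-profits minimum tax over general income tax: 108,668 Ft − 101,813 Ft = 6,855 Ft.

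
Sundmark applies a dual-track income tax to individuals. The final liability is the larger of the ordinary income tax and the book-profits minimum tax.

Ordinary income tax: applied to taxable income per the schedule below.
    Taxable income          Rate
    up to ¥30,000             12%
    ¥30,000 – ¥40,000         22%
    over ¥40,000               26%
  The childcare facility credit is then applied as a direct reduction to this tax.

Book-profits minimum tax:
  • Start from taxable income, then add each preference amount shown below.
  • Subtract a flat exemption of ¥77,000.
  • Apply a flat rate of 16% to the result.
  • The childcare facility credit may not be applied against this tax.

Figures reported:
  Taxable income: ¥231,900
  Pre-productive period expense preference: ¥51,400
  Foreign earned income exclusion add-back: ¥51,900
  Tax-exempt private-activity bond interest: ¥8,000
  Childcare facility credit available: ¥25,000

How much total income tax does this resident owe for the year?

Book-profits minimum tax:
  Adjusted income: ¥231,900 + ¥51,400 + ¥51,900 + ¥8,000 = ¥343,200
  Less exemption ¥77,000 → base ¥266,200
  ¥266,200 × 16% = ¥42,592

Ordinary income tax:
  ¥30,000 × 12% = ¥3,600
  ¥10,000 × 22% = ¥2,200
  ¥191,900 × 26% = ¥49,894
  → ¥55,694
  Less childcare facility credit ¥25,000 → ¥30,694

¥42,592 > ¥30,694, so the book-profits minimum tax is the binding amount.

¥42,592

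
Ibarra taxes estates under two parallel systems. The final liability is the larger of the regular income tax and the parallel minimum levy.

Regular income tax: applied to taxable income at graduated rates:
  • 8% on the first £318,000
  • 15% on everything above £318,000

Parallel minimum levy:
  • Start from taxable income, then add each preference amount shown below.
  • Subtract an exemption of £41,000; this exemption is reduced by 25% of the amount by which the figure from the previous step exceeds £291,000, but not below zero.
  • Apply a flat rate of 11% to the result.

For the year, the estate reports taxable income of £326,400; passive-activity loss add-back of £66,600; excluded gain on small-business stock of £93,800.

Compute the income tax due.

Regular income tax:
  £318,000 × 8% = £25,440
  £8,400 × 15% = £1,260
  → £26,700

Parallel minimum levy:
  Adjusted income: £326,400 + £66,600 + £93,800 = £486,800
  Exemption: 25% × (£486,800 − £291,000) = £48,950 ≥ £41,000, so the exemption is fully phased out
  Base: £486,800 − £0 = £486,800
  £486,800 × 11% = £53,548

£53,548 > £26,700, so the parallel minimum levy is the binding amount.

£53,548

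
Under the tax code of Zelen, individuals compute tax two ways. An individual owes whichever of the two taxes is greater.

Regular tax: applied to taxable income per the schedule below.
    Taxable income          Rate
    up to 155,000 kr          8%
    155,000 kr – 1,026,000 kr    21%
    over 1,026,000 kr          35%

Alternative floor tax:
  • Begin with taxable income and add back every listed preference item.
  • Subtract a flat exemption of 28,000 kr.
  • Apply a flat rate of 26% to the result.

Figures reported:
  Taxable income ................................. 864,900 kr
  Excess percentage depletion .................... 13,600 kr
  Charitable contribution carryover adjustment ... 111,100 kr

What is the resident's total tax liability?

250,016 kr

Alternative floor tax:
  Adjusted income: 864,900 kr + 13,600 kr + 111,100 kr = 989,600 kr
  Less exemption 28,000 kr → base 961,600 kr
  961,600 kr × 26% = 250,016 kr

Regular tax:
  155,000 kr × 8% = 12,400 kr
  709,900 kr × 21% = 149,079 kr
  → 161,479 kr

250,016 kr > 161,479 kr, so the alternative floor tax is the binding amount.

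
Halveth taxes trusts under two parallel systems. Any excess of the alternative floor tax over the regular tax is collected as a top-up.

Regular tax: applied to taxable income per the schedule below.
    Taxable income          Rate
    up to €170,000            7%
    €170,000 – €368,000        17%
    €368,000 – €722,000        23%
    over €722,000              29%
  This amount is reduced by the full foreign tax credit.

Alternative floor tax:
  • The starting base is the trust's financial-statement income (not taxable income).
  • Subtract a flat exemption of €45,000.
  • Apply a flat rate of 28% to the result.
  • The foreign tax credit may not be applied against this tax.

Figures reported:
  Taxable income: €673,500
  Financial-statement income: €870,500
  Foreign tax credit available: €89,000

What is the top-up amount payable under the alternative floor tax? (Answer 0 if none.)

€204,315

Regular tax:
  €170,000 × 7% = €11,900
  €198,000 × 17% = €33,660
  €305,500 × 23% = €70,265
  → €115,825
  Less foreign tax credit €89,000 → €26,825

Alternative floor tax:
  Base (financial-statement income): €870,500
  Less exemption €45,000 → base €825,500
  €825,500 × 28% = €231,140

Excess of alternative floor tax over regular tax: €231,140 − €26,825 = €204,315.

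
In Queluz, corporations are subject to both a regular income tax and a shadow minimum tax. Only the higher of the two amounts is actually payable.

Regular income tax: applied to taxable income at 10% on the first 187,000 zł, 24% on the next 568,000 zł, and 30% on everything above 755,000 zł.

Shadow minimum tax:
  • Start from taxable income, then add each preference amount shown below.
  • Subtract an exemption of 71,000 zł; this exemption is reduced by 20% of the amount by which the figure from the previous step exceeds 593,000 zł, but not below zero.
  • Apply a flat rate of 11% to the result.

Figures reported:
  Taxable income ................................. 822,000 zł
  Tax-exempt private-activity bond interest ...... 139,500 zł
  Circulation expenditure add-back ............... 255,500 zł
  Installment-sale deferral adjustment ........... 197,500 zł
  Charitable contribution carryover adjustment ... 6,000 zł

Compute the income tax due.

Regular income tax:
  187,000 zł × 10% = 18,700 zł
  568,000 zł × 24% = 136,320 zł
  67,000 zł × 30% = 20,100 zł
  → 175,120 zł

Shadow minimum tax:
  Adjusted income: 822,000 zł + 139,500 zł + 255,500 zł + 197,500 zł + 6,000 zł = 1,420,500 zł
  Exemption: 20% × (1,420,500 zł − 593,000 zł) = 165,500 zł ≥ 71,000 zł, so the exemption is fully phased out
  Base: 1,420,500 zł − 0 zł = 1,420,500 zł
  1,420,500 zł × 11% = 156,255 zł

175,120 zł > 156,255 zł, so the regular income tax governs.

175,120 zł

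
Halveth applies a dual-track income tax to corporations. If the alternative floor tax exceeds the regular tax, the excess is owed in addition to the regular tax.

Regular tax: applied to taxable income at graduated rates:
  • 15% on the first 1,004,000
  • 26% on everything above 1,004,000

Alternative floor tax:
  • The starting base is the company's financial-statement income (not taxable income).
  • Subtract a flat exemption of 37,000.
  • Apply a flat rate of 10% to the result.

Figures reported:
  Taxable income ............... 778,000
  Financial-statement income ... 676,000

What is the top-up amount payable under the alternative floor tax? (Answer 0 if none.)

Regular tax:
  778,000 × 15% = 116,700

Alternative floor tax:
  Base (financial-statement income): 676,000
  Less exemption 37,000 → base 639,000
  639,000 × 10% = 63,900

63,900 ≤ 116,700, so no add-on is due.

0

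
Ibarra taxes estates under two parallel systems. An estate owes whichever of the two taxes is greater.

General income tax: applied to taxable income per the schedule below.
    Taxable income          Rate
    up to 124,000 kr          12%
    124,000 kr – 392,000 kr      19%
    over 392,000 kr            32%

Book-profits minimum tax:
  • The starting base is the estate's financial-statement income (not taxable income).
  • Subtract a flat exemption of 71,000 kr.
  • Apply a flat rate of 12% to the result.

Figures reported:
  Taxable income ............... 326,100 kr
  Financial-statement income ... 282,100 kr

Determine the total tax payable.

53,279 kr

General income tax:
  124,000 kr × 12% = 14,880 kr
  202,100 kr × 19% = 38,399 kr
  → 53,279 kr

Book-profits minimum tax:
  Base (financial-statement income): 282,100 kr
  Less exemption 71,000 kr → base 211,100 kr
  211,100 kr × 12% = 25,332 kr

53,279 kr > 25,332 kr, so the general income tax governs.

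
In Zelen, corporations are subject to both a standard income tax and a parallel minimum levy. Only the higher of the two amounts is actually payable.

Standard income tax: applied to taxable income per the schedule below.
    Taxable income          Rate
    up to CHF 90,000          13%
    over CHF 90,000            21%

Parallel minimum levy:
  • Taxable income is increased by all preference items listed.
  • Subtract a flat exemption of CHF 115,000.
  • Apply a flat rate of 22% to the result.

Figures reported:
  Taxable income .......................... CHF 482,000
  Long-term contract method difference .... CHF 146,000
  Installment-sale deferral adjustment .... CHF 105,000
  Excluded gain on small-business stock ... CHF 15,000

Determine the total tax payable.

Parallel minimum levy:
  Adjusted income: CHF 482,000 + CHF 146,000 + CHF 105,000 + CHF 15,000 = CHF 748,000
  Less exemption CHF 115,000 → base CHF 633,000
  CHF 633,000 × 22% = CHF 139,260

Standard income tax:
  CHF 90,000 × 13% = CHF 11,700
  CHF 392,000 × 21% = CHF 82,320
  → CHF 94,020

CHF 139,260 > CHF 94,020, so the parallel minimum levy is the binding amount.

CHF 139,260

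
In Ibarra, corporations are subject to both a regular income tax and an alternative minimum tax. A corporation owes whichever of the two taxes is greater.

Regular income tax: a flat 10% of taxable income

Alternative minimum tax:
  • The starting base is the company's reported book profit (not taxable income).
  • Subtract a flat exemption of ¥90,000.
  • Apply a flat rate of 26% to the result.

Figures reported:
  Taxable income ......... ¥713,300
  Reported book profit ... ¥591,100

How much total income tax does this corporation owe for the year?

Alternative minimum tax:
  Base (reported book profit): ¥591,100
  Less exemption ¥90,000 → base ¥501,100
  ¥501,100 × 26% = ¥130,286

Regular income tax:
  ¥713,300 × 10% = ¥71,330

¥130,286 > ¥71,330, so the alternative minimum tax is the binding amount.

¥130,286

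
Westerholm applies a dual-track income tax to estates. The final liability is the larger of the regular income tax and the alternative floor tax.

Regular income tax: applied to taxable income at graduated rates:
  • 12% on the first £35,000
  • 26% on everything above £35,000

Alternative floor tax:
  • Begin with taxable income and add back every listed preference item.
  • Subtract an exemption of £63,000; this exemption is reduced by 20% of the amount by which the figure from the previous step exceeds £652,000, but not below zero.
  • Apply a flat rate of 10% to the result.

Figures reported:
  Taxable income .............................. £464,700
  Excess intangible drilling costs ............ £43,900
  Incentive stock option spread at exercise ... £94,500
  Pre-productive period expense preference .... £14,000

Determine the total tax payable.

Alternative floor tax:
  Adjusted income: £464,700 + £43,900 + £94,500 + £14,000 = £617,100
  Exemption: £617,100 ≤ £652,000, so full £63,000 applies
  Base: £617,100 − £63,000 = £554,100
  £554,100 × 10% = £55,410

Regular income tax:
  £35,000 × 12% = £4,200
  £429,700 × 26% = £111,722
  → £115,922

£115,922 > £55,410, so the regular income tax governs.

£115,922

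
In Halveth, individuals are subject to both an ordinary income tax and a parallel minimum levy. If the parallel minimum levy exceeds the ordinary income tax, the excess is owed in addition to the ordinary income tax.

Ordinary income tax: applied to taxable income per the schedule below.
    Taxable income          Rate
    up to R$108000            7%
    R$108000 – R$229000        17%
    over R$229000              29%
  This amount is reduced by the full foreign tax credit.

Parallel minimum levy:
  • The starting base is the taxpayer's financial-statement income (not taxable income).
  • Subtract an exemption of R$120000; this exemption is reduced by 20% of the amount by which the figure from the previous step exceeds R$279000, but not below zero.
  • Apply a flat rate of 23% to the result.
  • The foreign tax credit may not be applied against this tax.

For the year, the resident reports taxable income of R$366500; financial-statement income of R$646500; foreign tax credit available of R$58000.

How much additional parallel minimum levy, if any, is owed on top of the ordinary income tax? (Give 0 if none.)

R$127995

Parallel minimum levy:
  Base (financial-statement income): R$646500
  Exemption: R$120000 − 20% × (R$646500 − R$279000) = R$120000 − R$73500 = R$46500
  Base: R$646500 − R$46500 = R$600000
  R$600000 × 23% = R$138000

Ordinary income tax:
  R$108000 × 7% = R$7560
  R$121000 × 17% = R$20570
  R$137500 × 29% = R$39875
  → R$68005
  Less foreign tax credit R$58000 → R$10005

Excess of parallel minimum levy over ordinary income tax: R$138000 − R$10005 = R$127995.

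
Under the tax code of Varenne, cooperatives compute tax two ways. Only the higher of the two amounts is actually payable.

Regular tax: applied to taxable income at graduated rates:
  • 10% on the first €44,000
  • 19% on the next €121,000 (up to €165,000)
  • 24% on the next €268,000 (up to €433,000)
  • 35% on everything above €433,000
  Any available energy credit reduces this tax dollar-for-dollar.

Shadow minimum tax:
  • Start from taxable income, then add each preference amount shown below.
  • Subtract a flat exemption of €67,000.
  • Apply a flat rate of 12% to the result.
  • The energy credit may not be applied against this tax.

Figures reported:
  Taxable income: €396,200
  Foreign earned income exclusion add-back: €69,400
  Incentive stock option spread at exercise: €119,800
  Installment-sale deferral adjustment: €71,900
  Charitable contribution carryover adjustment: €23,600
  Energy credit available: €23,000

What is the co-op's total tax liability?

€73,668

Regular tax:
  €44,000 × 10% = €4,400
  €121,000 × 19% = €22,990
  €231,200 × 24% = €55,488
  → €82,878
  Less energy credit €23,000 → €59,878

Shadow minimum tax:
  Adjusted income: €396,200 + €69,400 + €119,800 + €71,900 + €23,600 = €680,900
  Less exemption €67,000 → base €613,900
  €613,900 × 12% = €73,668

€73,668 > €59,878, so the shadow minimum tax is the binding amount.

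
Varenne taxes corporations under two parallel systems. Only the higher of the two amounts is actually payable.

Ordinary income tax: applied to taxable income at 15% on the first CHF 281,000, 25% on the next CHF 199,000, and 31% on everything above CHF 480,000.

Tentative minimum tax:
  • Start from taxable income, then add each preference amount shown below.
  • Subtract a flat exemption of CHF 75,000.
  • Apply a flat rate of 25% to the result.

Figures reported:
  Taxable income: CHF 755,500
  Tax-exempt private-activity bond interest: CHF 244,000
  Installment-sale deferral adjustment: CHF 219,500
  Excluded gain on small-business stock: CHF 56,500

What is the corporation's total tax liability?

CHF 300,125

Tentative minimum tax:
  Adjusted income: CHF 755,500 + CHF 244,000 + CHF 219,500 + CHF 56,500 = CHF 1,275,500
  Less exemption CHF 75,000 → base CHF 1,200,500
  CHF 1,200,500 × 25% = CHF 300,125

Ordinary income tax:
  CHF 281,000 × 15% = CHF 42,150
  CHF 199,000 × 25% = CHF 49,750
  CHF 275,500 × 31% = CHF 85,405
  → CHF 177,305

CHF 300,125 > CHF 177,305, so the tentative minimum tax is the binding amount.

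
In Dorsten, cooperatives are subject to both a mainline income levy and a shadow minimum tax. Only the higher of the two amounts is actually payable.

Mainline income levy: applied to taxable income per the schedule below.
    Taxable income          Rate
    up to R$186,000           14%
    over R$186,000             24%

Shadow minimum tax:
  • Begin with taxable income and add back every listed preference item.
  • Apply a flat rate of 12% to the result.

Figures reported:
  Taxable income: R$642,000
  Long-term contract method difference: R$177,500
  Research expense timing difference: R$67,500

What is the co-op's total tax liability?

R$135,480

Shadow minimum tax:
  Adjusted income: R$642,000 + R$177,500 + R$67,500 = R$887,000
  R$887,000 × 12% = R$106,440

Mainline income levy:
  R$186,000 × 14% = R$26,040
  R$456,000 × 24% = R$109,440
  → R$135,480

R$135,480 > R$106,440, so the mainline income levy governs.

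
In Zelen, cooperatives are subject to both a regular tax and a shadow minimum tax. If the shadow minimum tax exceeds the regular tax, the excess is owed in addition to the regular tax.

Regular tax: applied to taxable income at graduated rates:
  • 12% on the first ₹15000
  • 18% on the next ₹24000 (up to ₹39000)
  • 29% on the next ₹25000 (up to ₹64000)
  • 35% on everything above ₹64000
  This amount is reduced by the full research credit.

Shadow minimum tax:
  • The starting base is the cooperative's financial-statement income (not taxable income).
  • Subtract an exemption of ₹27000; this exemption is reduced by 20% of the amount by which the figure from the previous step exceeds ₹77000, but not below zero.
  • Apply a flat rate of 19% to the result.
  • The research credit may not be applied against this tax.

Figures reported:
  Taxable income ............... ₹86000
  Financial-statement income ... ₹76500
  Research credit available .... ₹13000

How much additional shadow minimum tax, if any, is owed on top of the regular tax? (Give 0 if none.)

₹1335

Shadow minimum tax:
  Base (financial-statement income): ₹76500
  Exemption: ₹76500 ≤ ₹77000, so full ₹27000 applies
  Base: ₹76500 − ₹27000 = ₹49500
  ₹49500 × 19% = ₹9405

Regular tax:
  ₹15000 × 12% = ₹1800
  ₹24000 × 18% = ₹4320
  ₹25000 × 29% = ₹7250
  ₹22000 × 35% = ₹7700
  → ₹21070
  Less research credit ₹13000 → ₹8070

Excess of shadow minimum tax over regular tax: ₹9405 − ₹8070 = ₹1335.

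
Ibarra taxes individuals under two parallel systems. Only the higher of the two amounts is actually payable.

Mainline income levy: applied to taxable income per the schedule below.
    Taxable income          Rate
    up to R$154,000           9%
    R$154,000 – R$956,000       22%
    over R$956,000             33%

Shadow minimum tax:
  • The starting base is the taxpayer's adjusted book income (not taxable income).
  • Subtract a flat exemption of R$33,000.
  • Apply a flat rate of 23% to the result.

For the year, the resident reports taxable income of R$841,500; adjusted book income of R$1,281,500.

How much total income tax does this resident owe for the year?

R$287,155

Mainline income levy:
  R$154,000 × 9% = R$13,860
  R$687,500 × 22% = R$151,250
  → R$165,110

Shadow minimum tax:
  Base (adjusted book income): R$1,281,500
  Less exemption R$33,000 → base R$1,248,500
  R$1,248,500 × 23% = R$287,155

R$287,155 > R$165,110, so the shadow minimum tax is the binding amount.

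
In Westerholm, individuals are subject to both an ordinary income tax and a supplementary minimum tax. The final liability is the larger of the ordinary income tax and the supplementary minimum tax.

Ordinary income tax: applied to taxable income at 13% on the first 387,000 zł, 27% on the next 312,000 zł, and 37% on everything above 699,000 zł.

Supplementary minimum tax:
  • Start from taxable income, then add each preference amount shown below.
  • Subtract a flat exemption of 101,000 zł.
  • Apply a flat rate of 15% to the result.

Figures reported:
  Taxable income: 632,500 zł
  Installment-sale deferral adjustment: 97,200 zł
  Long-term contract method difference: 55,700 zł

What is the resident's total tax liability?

116,595 zł

Ordinary income tax:
  387,000 zł × 13% = 50,310 zł
  245,500 zł × 27% = 66,285 zł
  → 116,595 zł

Supplementary minimum tax:
  Adjusted income: 632,500 zł + 97,200 zł + 55,700 zł = 785,400 zł
  Less exemption 101,000 zł → base 684,400 zł
  684,400 zł × 15% = 102,660 zł

116,595 zł > 102,660 zł, so the ordinary income tax governs.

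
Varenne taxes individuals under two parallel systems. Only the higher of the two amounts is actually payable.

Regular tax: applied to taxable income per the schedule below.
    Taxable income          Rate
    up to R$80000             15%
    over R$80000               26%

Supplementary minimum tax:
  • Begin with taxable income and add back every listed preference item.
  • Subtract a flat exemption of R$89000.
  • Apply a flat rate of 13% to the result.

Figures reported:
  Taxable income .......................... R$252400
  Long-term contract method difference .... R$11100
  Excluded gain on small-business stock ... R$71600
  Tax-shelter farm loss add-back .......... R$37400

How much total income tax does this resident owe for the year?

Regular tax:
  R$80000 × 15% = R$12000
  R$172400 × 26% = R$44824
  → R$56824

Supplementary minimum tax:
  Adjusted income: R$252400 + R$11100 + R$71600 + R$37400 = R$372500
  Less exemption R$89000 → base R$283500
  R$283500 × 13% = R$36855

R$56824 > R$36855, so the regular tax governs.

R$56824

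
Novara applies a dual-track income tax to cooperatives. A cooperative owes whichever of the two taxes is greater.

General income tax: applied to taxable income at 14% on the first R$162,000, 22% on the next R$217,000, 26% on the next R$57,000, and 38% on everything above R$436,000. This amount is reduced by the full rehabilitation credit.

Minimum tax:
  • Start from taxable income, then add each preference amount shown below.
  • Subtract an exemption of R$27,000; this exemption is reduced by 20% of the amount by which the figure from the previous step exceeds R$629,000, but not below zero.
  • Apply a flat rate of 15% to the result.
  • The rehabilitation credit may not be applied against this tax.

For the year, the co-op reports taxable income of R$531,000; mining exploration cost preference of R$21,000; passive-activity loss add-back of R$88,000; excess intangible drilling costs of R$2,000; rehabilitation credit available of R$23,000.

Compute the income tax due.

Minimum tax:
  Adjusted income: R$531,000 + R$21,000 + R$88,000 + R$2,000 = R$642,000
  Exemption: R$27,000 − 20% × (R$642,000 − R$629,000) = R$27,000 − R$2,600 = R$24,400
  Base: R$642,000 − R$24,400 = R$617,600
  R$617,600 × 15% = R$92,640

General income tax:
  R$162,000 × 14% = R$22,680
  R$217,000 × 22% = R$47,740
  R$57,000 × 26% = R$14,820
  R$95,000 × 38% = R$36,100
  → R$121,340
  Less rehabilitation credit R$23,000 → R$98,340

R$98,340 > R$92,640, so the general income tax governs.

R$98,340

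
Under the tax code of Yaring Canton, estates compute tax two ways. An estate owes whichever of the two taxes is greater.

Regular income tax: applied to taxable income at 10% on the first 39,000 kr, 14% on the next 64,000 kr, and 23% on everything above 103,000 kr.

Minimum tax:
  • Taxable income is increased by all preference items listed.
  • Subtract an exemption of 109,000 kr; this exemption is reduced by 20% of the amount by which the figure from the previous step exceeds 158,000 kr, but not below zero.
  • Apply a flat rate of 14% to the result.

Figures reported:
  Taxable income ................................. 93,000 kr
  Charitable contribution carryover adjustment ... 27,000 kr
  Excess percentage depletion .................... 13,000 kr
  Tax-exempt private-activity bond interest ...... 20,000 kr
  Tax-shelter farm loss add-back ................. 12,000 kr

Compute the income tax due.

11,460 kr

Minimum tax:
  Adjusted income: 93,000 kr + 27,000 kr + 13,000 kr + 20,000 kr + 12,000 kr = 165,000 kr
  Exemption: 109,000 kr − 20% × (165,000 kr − 158,000 kr) = 109,000 kr − 1,400 kr = 107,600 kr
  Base: 165,000 kr − 107,600 kr = 57,400 kr
  57,400 kr × 14% = 8,036 kr

Regular income tax:
  39,000 kr × 10% = 3,900 kr
  54,000 kr × 14% = 7,560 kr
  → 11,460 kr

11,460 kr > 8,036 kr, so the regular income tax governs.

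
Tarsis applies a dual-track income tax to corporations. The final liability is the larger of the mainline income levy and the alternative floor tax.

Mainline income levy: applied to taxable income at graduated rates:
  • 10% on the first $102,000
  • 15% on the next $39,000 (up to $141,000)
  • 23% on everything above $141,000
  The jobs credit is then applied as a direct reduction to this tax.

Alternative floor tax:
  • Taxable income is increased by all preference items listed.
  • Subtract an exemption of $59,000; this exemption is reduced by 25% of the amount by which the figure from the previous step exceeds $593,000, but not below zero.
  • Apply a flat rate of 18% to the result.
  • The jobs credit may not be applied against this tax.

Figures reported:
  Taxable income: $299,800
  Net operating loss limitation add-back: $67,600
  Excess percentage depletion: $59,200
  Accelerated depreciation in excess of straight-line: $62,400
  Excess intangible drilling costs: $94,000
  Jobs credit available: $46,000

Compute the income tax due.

Mainline income levy:
  $102,000 × 10% = $10,200
  $39,000 × 15% = $5,850
  $158,800 × 23% = $36,524
  → $52,574
  Less jobs credit $46,000 → $6,574

Alternative floor tax:
  Adjusted income: $299,800 + $67,600 + $59,200 + $62,400 + $94,000 = $583,000
  Exemption: $583,000 ≤ $593,000, so full $59,000 applies
  Base: $583,000 − $59,000 = $524,000
  $524,000 × 18% = $94,320

$94,320 > $6,574, so the alternative floor tax is the binding amount.

$94,320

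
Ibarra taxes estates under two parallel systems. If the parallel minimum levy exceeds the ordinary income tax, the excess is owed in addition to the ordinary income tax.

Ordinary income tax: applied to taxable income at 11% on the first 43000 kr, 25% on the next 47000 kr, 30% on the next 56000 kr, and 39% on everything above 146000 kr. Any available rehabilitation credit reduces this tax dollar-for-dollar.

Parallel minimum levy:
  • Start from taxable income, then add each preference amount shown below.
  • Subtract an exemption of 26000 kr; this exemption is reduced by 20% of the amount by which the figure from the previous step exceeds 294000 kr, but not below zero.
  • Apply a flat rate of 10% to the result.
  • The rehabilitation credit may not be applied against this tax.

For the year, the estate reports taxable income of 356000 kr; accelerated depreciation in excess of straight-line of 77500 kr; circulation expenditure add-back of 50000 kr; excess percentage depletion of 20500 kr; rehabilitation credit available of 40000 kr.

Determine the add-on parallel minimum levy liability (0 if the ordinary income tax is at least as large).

0 kr

Ordinary income tax:
  43000 kr × 11% = 4730 kr
  47000 kr × 25% = 11750 kr
  56000 kr × 30% = 16800 kr
  210000 kr × 39% = 81900 kr
  → 115180 kr
  Less rehabilitation credit 40000 kr → 75180 kr

Parallel minimum levy:
  Adjusted income: 356000 kr + 77500 kr + 50000 kr + 20500 kr = 504000 kr
  Exemption: 20% × (504000 kr − 294000 kr) = 42000 kr ≥ 26000 kr, so the exemption is fully phased out
  Base: 504000 kr − 0 kr = 504000 kr
  504000 kr × 10% = 50400 kr

50400 kr ≤ 75180 kr, so no add-on is due.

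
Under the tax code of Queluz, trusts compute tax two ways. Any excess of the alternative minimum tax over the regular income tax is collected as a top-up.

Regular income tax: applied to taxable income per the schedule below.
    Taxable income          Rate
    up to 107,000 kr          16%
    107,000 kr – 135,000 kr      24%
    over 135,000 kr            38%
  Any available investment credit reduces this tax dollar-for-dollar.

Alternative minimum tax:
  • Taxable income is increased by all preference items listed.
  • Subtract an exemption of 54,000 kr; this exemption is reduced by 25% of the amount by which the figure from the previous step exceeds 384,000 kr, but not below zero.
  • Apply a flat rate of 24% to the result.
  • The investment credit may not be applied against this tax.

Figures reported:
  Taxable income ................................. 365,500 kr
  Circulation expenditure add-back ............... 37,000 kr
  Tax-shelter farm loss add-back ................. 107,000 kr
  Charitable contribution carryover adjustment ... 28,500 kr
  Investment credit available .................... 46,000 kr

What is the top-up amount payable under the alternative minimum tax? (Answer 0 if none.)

59,970 kr

Alternative minimum tax:
  Adjusted income: 365,500 kr + 37,000 kr + 107,000 kr + 28,500 kr = 538,000 kr
  Exemption: 54,000 kr − 25% × (538,000 kr − 384,000 kr) = 54,000 kr − 38,500 kr = 15,500 kr
  Base: 538,000 kr − 15,500 kr = 522,500 kr
  522,500 kr × 24% = 125,400 kr

Regular income tax:
  107,000 kr × 16% = 17,120 kr
  28,000 kr × 24% = 6,720 kr
  230,500 kr × 38% = 87,590 kr
  → 111,430 kr
  Less investment credit 46,000 kr → 65,430 kr

Excess of alternative minimum tax over regular income tax: 125,400 kr − 65,430 kr = 59,970 kr.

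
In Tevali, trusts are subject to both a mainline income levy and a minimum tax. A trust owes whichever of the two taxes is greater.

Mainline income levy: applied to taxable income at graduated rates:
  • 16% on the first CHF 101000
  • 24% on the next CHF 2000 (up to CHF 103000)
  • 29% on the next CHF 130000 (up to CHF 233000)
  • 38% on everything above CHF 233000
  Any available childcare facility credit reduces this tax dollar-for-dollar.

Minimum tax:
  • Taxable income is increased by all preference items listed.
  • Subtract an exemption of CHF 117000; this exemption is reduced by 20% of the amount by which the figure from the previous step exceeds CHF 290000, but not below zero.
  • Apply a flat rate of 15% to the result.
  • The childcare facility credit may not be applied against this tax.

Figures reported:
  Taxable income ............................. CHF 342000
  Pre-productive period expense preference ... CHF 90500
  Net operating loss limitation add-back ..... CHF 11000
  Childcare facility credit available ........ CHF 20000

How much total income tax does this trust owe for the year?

CHF 75760

Mainline income levy:
  CHF 101000 × 16% = CHF 16160
  CHF 2000 × 24% = CHF 480
  CHF 130000 × 29% = CHF 37700
  CHF 109000 × 38% = CHF 41420
  → CHF 95760
  Less childcare facility credit CHF 20000 → CHF 75760

Minimum tax:
  Adjusted income: CHF 342000 + CHF 90500 + CHF 11000 = CHF 443500
  Exemption: CHF 117000 − 20% × (CHF 443500 − CHF 290000) = CHF 117000 − CHF 30700 = CHF 86300
  Base: CHF 443500 − CHF 86300 = CHF 357200
  CHF 357200 × 15% = CHF 53580

CHF 75760 > CHF 53580, so the mainline income levy governs.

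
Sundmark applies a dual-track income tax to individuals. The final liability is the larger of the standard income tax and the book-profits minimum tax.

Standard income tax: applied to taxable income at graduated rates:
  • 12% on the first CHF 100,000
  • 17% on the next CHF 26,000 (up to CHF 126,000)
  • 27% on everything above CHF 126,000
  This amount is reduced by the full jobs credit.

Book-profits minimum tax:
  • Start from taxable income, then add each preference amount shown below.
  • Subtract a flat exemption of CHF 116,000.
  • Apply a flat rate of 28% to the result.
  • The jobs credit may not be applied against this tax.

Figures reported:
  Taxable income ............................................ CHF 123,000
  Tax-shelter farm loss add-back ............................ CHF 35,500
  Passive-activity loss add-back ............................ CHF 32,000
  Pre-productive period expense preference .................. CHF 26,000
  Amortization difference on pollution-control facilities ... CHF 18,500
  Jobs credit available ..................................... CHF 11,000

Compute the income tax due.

CHF 33,320

Standard income tax:
  CHF 100,000 × 12% = CHF 12,000
  CHF 23,000 × 17% = CHF 3,910
  → CHF 15,910
  Less jobs credit CHF 11,000 → CHF 4,910

Book-profits minimum tax:
  Adjusted income: CHF 123,000 + CHF 35,500 + CHF 32,000 + CHF 26,000 + CHF 18,500 = CHF 235,000
  Less exemption CHF 116,000 → base CHF 119,000
  CHF 119,000 × 28% = CHF 33,320

CHF 33,320 > CHF 4,910, so the book-profits minimum tax is the binding amount.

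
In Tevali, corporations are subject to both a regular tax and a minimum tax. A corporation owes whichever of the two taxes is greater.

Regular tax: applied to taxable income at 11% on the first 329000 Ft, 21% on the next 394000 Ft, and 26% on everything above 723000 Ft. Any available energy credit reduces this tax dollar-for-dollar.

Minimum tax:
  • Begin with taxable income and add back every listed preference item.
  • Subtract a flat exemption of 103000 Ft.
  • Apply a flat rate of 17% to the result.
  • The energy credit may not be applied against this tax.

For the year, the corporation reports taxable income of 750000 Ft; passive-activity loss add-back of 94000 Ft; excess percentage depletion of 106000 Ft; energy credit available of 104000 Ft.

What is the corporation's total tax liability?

Regular tax:
  329000 Ft × 11% = 36190 Ft
  394000 Ft × 21% = 82740 Ft
  27000 Ft × 26% = 7020 Ft
  → 125950 Ft
  Less energy credit 104000 Ft → 21950 Ft

Minimum tax:
  Adjusted income: 750000 Ft + 94000 Ft + 106000 Ft = 950000 Ft
  Less exemption 103000 Ft → base 847000 Ft
  847000 Ft × 17% = 143990 Ft

143990 Ft > 21950 Ft, so the minimum tax is the binding amount.

143990 Ft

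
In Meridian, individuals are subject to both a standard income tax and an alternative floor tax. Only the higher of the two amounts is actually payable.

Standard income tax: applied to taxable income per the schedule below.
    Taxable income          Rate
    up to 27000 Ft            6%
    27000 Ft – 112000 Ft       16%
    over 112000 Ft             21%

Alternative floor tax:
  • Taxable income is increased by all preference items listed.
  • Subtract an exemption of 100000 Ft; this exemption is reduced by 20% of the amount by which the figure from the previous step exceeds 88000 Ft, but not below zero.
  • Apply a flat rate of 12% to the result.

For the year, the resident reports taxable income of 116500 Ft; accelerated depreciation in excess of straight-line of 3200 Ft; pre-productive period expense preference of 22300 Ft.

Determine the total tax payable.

16165 Ft

Standard income tax:
  27000 Ft × 6% = 1620 Ft
  85000 Ft × 16% = 13600 Ft
  4500 Ft × 21% = 945 Ft
  → 16165 Ft

Alternative floor tax:
  Adjusted income: 116500 Ft + 3200 Ft + 22300 Ft = 142000 Ft
  Exemption: 100000 Ft − 20% × (142000 Ft − 88000 Ft) = 100000 Ft − 10800 Ft = 89200 Ft
  Base: 142000 Ft − 89200 Ft = 52800 Ft
  52800 Ft × 12% = 6336 Ft

16165 Ft > 6336 Ft, so the standard income tax governs.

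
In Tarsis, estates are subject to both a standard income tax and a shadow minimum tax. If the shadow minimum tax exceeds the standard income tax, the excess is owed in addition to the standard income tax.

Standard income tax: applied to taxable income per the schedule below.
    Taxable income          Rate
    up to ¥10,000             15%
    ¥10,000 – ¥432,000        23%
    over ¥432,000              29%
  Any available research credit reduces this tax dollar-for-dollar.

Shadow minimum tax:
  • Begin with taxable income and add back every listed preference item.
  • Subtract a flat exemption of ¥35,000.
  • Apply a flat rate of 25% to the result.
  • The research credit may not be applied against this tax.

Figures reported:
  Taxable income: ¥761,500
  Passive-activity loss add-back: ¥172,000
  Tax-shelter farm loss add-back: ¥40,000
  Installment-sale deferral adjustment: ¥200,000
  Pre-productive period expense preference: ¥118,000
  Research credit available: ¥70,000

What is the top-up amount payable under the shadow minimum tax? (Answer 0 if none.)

¥190,010

Standard income tax:
  ¥10,000 × 15% = ¥1,500
  ¥422,000 × 23% = ¥97,060
  ¥329,500 × 29% = ¥95,555
  → ¥194,115
  Less research credit ¥70,000 → ¥124,115

Shadow minimum tax:
  Adjusted income: ¥761,500 + ¥172,000 + ¥40,000 + ¥200,000 + ¥118,000 = ¥1,291,500
  Less exemption ¥35,000 → base ¥1,256,500
  ¥1,256,500 × 25% = ¥314,125

Excess of shadow minimum tax over standard income tax: ¥314,125 − ¥124,115 = ¥190,010.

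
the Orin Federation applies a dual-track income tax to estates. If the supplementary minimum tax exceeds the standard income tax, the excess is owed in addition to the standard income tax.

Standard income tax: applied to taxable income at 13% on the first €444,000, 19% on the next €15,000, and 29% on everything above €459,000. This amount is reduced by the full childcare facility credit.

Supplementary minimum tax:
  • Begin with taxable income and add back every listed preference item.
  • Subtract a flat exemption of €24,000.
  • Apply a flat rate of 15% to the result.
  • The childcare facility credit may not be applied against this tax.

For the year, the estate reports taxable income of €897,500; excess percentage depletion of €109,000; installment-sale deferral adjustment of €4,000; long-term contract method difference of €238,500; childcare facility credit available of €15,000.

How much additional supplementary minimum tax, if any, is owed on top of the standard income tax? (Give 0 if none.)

€11,015

Standard income tax:
  €444,000 × 13% = €57,720
  €15,000 × 19% = €2,850
  €438,500 × 29% = €127,165
  → €187,735
  Less childcare facility credit €15,000 → €172,735

Supplementary minimum tax:
  Adjusted income: €897,500 + €109,000 + €4,000 + €238,500 = €1,249,000
  Less exemption €24,000 → base €1,225,000
  €1,225,000 × 15% = €183,750

Excess of supplementary minimum tax over standard income tax: €183,750 − €172,735 = €11,015.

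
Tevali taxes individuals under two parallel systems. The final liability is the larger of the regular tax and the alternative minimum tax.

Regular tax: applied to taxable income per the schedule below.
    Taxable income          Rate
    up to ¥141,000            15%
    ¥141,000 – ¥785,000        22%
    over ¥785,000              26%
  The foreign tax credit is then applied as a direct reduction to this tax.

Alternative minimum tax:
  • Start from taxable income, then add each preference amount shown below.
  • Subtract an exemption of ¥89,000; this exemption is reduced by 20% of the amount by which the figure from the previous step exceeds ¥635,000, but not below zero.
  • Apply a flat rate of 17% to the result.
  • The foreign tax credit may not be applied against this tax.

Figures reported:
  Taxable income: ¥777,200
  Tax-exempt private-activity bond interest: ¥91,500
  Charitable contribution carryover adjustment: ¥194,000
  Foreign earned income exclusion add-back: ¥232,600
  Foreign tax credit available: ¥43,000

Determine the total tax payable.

¥220,201

Alternative minimum tax:
  Adjusted income: ¥777,200 + ¥91,500 + ¥194,000 + ¥232,600 = ¥1,295,300
  Exemption: 20% × (¥1,295,300 − ¥635,000) = ¥132,060 ≥ ¥89,000, so the exemption is fully phased out
  Base: ¥1,295,300 − ¥0 = ¥1,295,300
  ¥1,295,300 × 17% = ¥220,201

Regular tax:
  ¥141,000 × 15% = ¥21,150
  ¥636,200 × 22% = ¥139,964
  → ¥161,114
  Less foreign tax credit ¥43,000 → ¥118,114

¥220,201 > ¥118,114, so the alternative minimum tax is the binding amount.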